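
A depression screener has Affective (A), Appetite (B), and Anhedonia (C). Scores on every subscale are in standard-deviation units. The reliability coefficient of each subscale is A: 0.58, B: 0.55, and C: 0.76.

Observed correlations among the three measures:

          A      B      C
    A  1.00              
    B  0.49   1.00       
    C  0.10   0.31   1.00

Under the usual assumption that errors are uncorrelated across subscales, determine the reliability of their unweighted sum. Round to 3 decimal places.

Var(A+B+C) = 3 + 2·[0.49 + 0.10 + 0.31] = 3 + 1.8 = 4.8.
Under uncorrelated errors the observed covariances equal the true-score covariances, so only the own-variance terms attenuate.
True-score variance = [0.58 + 0.55 + 0.76] + 1.8 = 1.89 + 1.8 = 3.69.
Reliability = 3.69 / 4.8 = 0.769.

0.769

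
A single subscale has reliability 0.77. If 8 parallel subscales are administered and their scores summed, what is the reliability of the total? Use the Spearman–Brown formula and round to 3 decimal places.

ρ_k = kρ / (1 + (k−1)ρ) = 8·0.77 / (1 + 7·0.77) = 6.160 / 6.390 = 0.964.

0.964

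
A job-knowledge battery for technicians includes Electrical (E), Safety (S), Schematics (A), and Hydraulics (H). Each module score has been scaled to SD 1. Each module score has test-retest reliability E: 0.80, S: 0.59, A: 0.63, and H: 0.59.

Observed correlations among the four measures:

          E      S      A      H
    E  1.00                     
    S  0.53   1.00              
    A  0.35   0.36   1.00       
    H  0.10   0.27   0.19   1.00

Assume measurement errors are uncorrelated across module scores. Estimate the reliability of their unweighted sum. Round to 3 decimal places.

0.817

Var(E+S+A+H) = 4 + 2·[0.53 + 0.35 + 0.10 + 0.36 + 0.27 + 0.19] = 4 + 3.6 = 7.6.
Under uncorrelated errors the observed covariances equal the true-score covariances, so only the own-variance terms attenuate.
True-score variance = [0.80 + 0.59 + 0.63 + 0.59] + 3.6 = 2.61 + 3.6 = 6.21.
Reliability = 6.21 / 7.6 = 0.817.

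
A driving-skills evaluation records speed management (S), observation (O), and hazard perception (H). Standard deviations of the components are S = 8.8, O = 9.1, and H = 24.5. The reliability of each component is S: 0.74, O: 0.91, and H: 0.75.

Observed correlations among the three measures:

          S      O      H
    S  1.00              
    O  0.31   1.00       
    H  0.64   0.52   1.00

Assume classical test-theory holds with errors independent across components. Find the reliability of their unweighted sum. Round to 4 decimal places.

0.8652

Var(S+O+H) = 8.8² + 9.1² + 24.5² + 2·[8.8·9.1·0.31 + 8.8·24.5·0.64 + 9.1·24.5·0.52] = 760.5 + 557.486 = 1317.99.
Because errors are independent across components, Cov(Tᵢ,Tⱼ) = Cov(Xᵢ,Xⱼ); the off-diagonal part of the true-score variance is the same as above.
True-score variance = [8.8²·0.74 + 9.1²·0.91 + 24.5²·0.75] + 557.486 = 582.85 + 557.486 = 1140.34.
Reliability = 1140.34 / 1317.99 = 0.8652.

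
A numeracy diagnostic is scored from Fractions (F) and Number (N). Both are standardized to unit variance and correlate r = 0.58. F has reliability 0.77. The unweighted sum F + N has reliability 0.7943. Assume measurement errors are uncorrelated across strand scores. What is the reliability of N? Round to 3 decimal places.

0.580

Var(F+N) = 2 + 2·0.58 = 3.160.
True-score variance = ρ_F + ρ_N + 2·0.58, so 0.7943 = (0.77 + ρ_N + 1.16) / 3.160.
ρ_N = 0.7943·3.160 − 0.77 − 1.16 = 0.580.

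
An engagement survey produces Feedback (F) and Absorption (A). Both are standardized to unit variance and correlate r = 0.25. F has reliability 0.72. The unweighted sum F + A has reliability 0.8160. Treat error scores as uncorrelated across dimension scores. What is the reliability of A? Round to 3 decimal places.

0.820

Var(F+A) = 2 + 2·0.25 = 2.500.
True-score variance = ρ_F + ρ_A + 2·0.25, so 0.8160 = (0.72 + ρ_A + 0.50) / 2.500.
ρ_A = 0.8160·2.500 − 0.72 − 0.50 = 0.820.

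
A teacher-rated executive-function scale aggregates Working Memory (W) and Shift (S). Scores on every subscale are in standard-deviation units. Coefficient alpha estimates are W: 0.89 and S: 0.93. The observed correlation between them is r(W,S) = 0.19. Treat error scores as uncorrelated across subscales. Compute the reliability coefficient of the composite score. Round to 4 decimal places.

0.9244

Var(W+S) = 2 + 2·[0.19] = 2 + 0.38 = 2.38.
With uncorrelated errors the cross-covariances are all true-score covariance, so they carry over unchanged; only the diagonal terms shrink to ρᵢσᵢ².
True-score variance = [0.89 + 0.93] + 0.38 = 1.82 + 0.38 = 2.2.
Reliability = 2.2 / 2.38 = 0.9244.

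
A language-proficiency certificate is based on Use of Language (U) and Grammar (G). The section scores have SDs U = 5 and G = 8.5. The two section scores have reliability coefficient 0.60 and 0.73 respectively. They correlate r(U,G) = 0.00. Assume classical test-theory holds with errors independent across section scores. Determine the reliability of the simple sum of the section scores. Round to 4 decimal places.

Var(U+G) = 5² + 8.5² + 2·[5·8.5·0.00] = 97.25 + 0 = 97.25.
Under uncorrelated errors the observed covariances equal the true-score covariances, so only the own-variance terms attenuate.
True-score variance = [5²·0.60 + 8.5²·0.73] + 0 = 67.7425 + 0 = 67.7425.
Reliability = 67.7425 / 97.25 = 0.6966.

0.6966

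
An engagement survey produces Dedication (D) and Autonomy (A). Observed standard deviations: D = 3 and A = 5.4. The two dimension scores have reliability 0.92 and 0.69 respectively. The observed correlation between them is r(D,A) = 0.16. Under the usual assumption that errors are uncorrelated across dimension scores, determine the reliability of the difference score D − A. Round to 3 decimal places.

Var(D−A) = 3² + 5.4² − 2·3·5.4·0.16 = 38.16 − 5.184 = 32.976.
Because errors are independent across components, Cov(Tᵢ,Tⱼ) = Cov(Xᵢ,Xⱼ); the off-diagonal part of the true-score variance is the same as above.
True-score variance = [3²·0.92 + 5.4²·0.69] − 5.184 = 28.4004 − 5.184 = 23.2164.
Reliability = 23.2164 / 32.976 = 0.704.

0.704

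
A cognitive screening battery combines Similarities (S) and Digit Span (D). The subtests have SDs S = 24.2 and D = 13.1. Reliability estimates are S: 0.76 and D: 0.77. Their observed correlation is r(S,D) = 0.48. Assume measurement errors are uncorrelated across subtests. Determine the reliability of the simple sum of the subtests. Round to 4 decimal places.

0.8304

Var(S+D) = 24.2² + 13.1² + 2·[24.2·13.1·0.48] = 757.25 + 304.339 = 1061.59.
Under uncorrelated errors the observed covariances equal the true-score covariances, so only the own-variance terms attenuate.
True-score variance = [24.2²·0.76 + 13.1²·0.77] + 304.339 = 577.226 + 304.339 = 881.565.
Reliability = 881.565 / 1061.59 = 0.8304.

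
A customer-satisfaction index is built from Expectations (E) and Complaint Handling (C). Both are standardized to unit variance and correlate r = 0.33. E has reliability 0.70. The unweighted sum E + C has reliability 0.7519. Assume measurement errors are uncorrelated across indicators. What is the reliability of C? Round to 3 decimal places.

0.640

Var(E+C) = 2 + 2·0.33 = 2.660.
True-score variance = ρ_E + ρ_C + 2·0.33, so 0.7519 = (0.70 + ρ_C + 0.66) / 2.660.
ρ_C = 0.7519·2.660 − 0.70 − 0.66 = 0.640.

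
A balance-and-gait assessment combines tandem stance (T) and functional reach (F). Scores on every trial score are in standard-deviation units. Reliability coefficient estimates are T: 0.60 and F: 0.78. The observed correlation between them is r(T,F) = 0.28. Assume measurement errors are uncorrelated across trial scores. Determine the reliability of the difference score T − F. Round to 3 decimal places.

Var(T−F) = 1 + 1 − 2·0.28 = 2 − 0.56 = 1.44.
With uncorrelated errors the cross-covariances are all true-score covariance, so they carry over unchanged; only the diagonal terms shrink to ρᵢσᵢ².
True-score variance = [0.60 + 0.78] − 0.56 = 1.38 − 0.56 = 0.82.
Reliability = 0.82 / 1.44 = 0.569.

0.569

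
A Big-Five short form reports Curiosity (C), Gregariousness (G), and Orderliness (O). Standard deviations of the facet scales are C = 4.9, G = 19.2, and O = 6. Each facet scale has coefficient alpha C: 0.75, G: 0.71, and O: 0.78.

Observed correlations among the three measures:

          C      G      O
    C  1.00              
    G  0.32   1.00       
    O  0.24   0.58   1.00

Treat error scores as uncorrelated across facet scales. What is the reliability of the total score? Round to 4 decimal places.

0.8102

Var(C+G+O) = 4.9² + 19.2² + 6² + 2·[4.9·19.2·0.32 + 4.9·6·0.24 + 19.2·6·0.58] = 428.65 + 207.955 = 636.605.
Because errors are independent across components, Cov(Tᵢ,Tⱼ) = Cov(Xᵢ,Xⱼ); the off-diagonal part of the true-score variance is the same as above.
True-score variance = [4.9²·0.75 + 19.2²·0.71 + 6²·0.78] + 207.955 = 307.822 + 207.955 = 515.777.
Reliability = 515.777 / 636.605 = 0.8102.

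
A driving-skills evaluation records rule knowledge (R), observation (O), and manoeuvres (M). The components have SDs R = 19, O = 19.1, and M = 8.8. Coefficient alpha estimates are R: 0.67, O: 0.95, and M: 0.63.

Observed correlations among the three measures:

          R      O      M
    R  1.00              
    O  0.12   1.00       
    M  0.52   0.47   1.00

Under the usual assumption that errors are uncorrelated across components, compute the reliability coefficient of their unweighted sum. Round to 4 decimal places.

Var(R+O+M) = 19² + 19.1² + 8.8² + 2·[19·19.1·0.12 + 19·8.8·0.52 + 19.1·8.8·0.47] = 803.25 + 418.979 = 1222.23.
Under uncorrelated errors the observed covariances equal the true-score covariances, so only the own-variance terms attenuate.
True-score variance = [19²·0.67 + 19.1²·0.95 + 8.8²·0.63] + 418.979 = 637.227 + 418.979 = 1056.21.
Reliability = 1056.21 / 1222.23 = 0.8642.

0.8642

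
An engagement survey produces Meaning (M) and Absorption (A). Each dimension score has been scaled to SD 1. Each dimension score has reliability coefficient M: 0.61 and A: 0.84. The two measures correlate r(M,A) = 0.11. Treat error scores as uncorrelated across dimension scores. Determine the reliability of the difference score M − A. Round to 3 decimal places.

Var(M−A) = 1 + 1 − 2·0.11 = 2 − 0.22 = 1.78.
Under uncorrelated errors the observed covariances equal the true-score covariances, so only the own-variance terms attenuate.
True-score variance = [0.61 + 0.84] − 0.22 = 1.45 − 0.22 = 1.23.
Reliability = 1.23 / 1.78 = 0.691.

0.691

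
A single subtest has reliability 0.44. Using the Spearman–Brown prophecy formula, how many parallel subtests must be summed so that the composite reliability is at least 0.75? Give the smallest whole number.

k ≥ ρ*(1−ρ₁)/(ρ₁(1−ρ*)) = 0.75·0.56 / (0.44·0.25) = 3.818.
Smallest integer k = 4.

4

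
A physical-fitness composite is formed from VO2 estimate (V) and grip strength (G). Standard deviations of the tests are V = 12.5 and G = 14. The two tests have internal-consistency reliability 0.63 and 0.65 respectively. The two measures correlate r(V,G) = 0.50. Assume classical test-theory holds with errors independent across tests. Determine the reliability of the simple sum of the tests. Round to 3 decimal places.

Var(V+G) = 12.5² + 14² + 2·[12.5·14·0.50] = 352.25 + 175 = 527.25.
With uncorrelated errors the cross-covariances are all true-score covariance, so they carry over unchanged; only the diagonal terms shrink to ρᵢσᵢ².
True-score variance = [12.5²·0.63 + 14²·0.65] + 175 = 225.838 + 175 = 400.837.
Reliability = 400.837 / 527.25 = 0.760.

0.760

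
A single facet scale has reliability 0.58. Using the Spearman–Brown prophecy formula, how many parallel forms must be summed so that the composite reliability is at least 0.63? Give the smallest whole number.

2

k ≥ ρ*(1−ρ₁)/(ρ₁(1−ρ*)) = 0.63·0.42 / (0.58·0.37) = 1.233.
Smallest integer k = 2.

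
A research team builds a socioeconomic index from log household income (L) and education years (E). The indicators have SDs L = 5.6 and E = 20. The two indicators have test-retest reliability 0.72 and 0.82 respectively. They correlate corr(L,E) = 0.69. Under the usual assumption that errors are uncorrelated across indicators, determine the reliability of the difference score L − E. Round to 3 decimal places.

0.708

Var(L−E) = 5.6² + 20² − 2·5.6·20·0.69 = 431.36 − 154.56 = 276.8.
With uncorrelated errors the cross-covariances are all true-score covariance, so they carry over unchanged; only the diagonal terms shrink to ρᵢσᵢ².
True-score variance = [5.6²·0.72 + 20²·0.82] − 154.56 = 350.579 − 154.56 = 196.019.
Reliability = 196.019 / 276.8 = 0.708.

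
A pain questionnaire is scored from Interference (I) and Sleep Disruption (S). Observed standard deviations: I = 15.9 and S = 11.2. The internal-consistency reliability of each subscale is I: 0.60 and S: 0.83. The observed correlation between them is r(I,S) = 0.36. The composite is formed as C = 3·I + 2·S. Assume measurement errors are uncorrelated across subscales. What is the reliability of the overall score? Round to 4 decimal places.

Var(C) = 3²·15.9² + 2²·11.2² + 2·[6·15.9·11.2·0.36] = 2777.05 + 769.306 = 3546.36.
Because errors are independent across components, Cov(Tᵢ,Tⱼ) = Cov(Xᵢ,Xⱼ); the off-diagonal part of the true-score variance is the same as above.
True-score variance = [3²·15.9²·0.60 + 2²·11.2²·0.83] + 769.306 = 1781.63 + 769.306 = 2550.94.
Reliability = 2550.94 / 3546.36 = 0.7193.

0.7193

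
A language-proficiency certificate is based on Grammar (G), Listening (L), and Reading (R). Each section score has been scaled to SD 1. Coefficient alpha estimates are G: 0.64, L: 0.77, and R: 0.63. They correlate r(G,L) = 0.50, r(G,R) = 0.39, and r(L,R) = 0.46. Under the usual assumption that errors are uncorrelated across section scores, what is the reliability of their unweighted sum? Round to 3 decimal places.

0.832

Var(G+L+R) = 3 + 2·[0.50 + 0.39 + 0.46] = 3 + 2.7 = 5.7.
Because errors are independent across components, Cov(Tᵢ,Tⱼ) = Cov(Xᵢ,Xⱼ); the off-diagonal part of the true-score variance is the same as above.
True-score variance = [0.64 + 0.77 + 0.63] + 2.7 = 2.04 + 2.7 = 4.74.
Reliability = 4.74 / 5.7 = 0.832.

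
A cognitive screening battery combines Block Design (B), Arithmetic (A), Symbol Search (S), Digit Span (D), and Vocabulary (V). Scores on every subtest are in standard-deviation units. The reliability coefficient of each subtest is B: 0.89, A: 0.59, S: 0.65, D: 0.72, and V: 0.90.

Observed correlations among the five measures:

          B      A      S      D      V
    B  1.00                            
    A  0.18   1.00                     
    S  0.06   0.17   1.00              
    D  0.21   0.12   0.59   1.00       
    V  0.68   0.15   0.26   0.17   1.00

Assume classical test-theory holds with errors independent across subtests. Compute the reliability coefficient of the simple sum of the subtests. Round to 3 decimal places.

Var(B+A+S+D+V) = 5 + 2·[0.18 + 0.06 + 0.21 + 0.68 + 0.17 + 0.12 + 0.15 + 0.59 + 0.26 + 0.17] = 5 + 5.18 = 10.18.
Because errors are independent across components, Cov(Tᵢ,Tⱼ) = Cov(Xᵢ,Xⱼ); the off-diagonal part of the true-score variance is the same as above.
True-score variance = [0.89 + 0.59 + 0.65 + 0.72 + 0.90] + 5.18 = 3.75 + 5.18 = 8.93.
Reliability = 8.93 / 10.18 = 0.877.

0.877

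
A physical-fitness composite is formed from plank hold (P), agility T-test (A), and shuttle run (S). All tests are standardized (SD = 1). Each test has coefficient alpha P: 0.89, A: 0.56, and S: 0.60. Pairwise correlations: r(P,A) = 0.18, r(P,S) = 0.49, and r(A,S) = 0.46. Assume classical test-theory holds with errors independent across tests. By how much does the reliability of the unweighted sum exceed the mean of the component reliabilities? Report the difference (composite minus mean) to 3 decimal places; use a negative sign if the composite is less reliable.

Var(sum) = 3 + 2.26 = 5.26; true-score variance = 2.05 + 2.26 = 4.31; composite reliability = 0.8194.
Mean component reliability = 0.6833.
Difference = 0.8194 − 0.6833 = 0.136.

0.136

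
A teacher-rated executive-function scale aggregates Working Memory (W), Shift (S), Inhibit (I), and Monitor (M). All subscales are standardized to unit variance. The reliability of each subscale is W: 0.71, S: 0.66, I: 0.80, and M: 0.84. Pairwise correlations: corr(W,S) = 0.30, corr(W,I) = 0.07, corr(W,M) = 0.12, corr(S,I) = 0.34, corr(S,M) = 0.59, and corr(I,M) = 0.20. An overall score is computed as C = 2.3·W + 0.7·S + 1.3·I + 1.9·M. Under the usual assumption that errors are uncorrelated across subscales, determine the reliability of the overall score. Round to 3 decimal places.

Var(C) = 2.3² + 0.7² + 1.3² + 1.9² + 2·[1.61·0.30 + 2.99·0.07 + 4.37·0.12 + 0.91·0.34 + 1.33·0.59 + 2.47·0.20] = 11.08 + 5.6096 = 16.6896.
With uncorrelated errors the cross-covariances are all true-score covariance, so they carry over unchanged; only the diagonal terms shrink to ρᵢσᵢ².
True-score variance = [2.3²·0.71 + 0.7²·0.66 + 1.3²·0.80 + 1.9²·0.84] + 5.6096 = 8.4637 + 5.6096 = 14.0733.
Reliability = 14.0733 / 16.6896 = 0.843.

0.843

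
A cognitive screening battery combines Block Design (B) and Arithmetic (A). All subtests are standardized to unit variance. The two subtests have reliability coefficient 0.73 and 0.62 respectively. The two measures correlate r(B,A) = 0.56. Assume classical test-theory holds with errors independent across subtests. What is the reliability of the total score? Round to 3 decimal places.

0.792

Var(B+A) = 2 + 2·[0.56] = 2 + 1.12 = 3.12.
Under uncorrelated errors the observed covariances equal the true-score covariances, so only the own-variance terms attenuate.
True-score variance = [0.73 + 0.62] + 1.12 = 1.35 + 1.12 = 2.47.
Reliability = 2.47 / 3.12 = 0.792.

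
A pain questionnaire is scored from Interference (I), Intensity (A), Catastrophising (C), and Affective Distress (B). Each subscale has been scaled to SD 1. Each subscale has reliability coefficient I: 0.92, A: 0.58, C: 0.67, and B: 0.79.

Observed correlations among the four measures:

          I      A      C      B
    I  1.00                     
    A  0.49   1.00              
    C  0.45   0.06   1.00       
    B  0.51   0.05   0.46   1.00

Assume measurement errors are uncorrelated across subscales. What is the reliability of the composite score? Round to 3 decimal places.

Var(I+A+C+B) = 4 + 2·[0.49 + 0.45 + 0.51 + 0.06 + 0.05 + 0.46] = 4 + 4.04 = 8.04.
Under uncorrelated errors the observed covariances equal the true-score covariances, so only the own-variance terms attenuate.
True-score variance = [0.92 + 0.58 + 0.67 + 0.79] + 4.04 = 2.96 + 4.04 = 7.
Reliability = 7 / 8.04 = 0.871.

0.871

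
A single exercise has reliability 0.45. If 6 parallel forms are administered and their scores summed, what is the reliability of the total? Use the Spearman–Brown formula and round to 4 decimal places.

0.8308

ρ_k = kρ / (1 + (k−1)ρ) = 6·0.45 / (1 + 5·0.45) = 2.700 / 3.250 = 0.8308.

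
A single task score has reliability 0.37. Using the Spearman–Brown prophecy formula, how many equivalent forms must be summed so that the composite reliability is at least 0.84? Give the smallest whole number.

9

k ≥ ρ*(1−ρ₁)/(ρ₁(1−ρ*)) = 0.84·0.63 / (0.37·0.16) = 8.939.
Smallest integer k = 9.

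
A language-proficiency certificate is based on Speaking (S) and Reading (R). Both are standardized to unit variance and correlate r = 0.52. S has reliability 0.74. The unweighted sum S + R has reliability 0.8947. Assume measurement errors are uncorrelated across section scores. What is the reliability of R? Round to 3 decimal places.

Var(S+R) = 2 + 2·0.52 = 3.040.
True-score variance = ρ_S + ρ_R + 2·0.52, so 0.8947 = (0.74 + ρ_R + 1.04) / 3.040.
ρ_R = 0.8947·3.040 − 0.74 − 1.04 = 0.940.

0.940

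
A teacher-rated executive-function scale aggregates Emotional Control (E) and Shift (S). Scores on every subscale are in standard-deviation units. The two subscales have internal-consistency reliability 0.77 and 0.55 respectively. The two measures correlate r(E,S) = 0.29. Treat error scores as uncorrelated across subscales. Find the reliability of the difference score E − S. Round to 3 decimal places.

0.521

Var(E−S) = 1 + 1 − 2·0.29 = 2 − 0.58 = 1.42.
Under uncorrelated errors the observed covariances equal the true-score covariances, so only the own-variance terms attenuate.
True-score variance = [0.77 + 0.55] − 0.58 = 1.32 − 0.58 = 0.74.
Reliability = 0.74 / 1.42 = 0.521.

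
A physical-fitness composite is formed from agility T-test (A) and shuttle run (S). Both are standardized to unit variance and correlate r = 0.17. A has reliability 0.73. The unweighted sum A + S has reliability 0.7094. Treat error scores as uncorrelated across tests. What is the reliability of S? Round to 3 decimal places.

0.590

Var(A+S) = 2 + 2·0.17 = 2.340.
True-score variance = ρ_A + ρ_S + 2·0.17, so 0.7094 = (0.73 + ρ_S + 0.34) / 2.340.
ρ_S = 0.7094·2.340 − 0.73 − 0.34 = 0.590.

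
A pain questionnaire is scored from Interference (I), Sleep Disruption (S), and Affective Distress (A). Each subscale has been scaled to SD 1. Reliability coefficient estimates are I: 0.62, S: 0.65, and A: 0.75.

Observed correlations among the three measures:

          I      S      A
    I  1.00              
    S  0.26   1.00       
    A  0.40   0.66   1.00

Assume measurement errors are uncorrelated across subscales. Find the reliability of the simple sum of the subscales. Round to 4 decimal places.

0.8262

Var(I+S+A) = 3 + 2·[0.26 + 0.40 + 0.66] = 3 + 2.64 = 5.64.
Because errors are independent across components, Cov(Tᵢ,Tⱼ) = Cov(Xᵢ,Xⱼ); the off-diagonal part of the true-score variance is the same as above.
True-score variance = [0.62 + 0.65 + 0.75] + 2.64 = 2.02 + 2.64 = 4.66.
Reliability = 4.66 / 5.64 = 0.8262.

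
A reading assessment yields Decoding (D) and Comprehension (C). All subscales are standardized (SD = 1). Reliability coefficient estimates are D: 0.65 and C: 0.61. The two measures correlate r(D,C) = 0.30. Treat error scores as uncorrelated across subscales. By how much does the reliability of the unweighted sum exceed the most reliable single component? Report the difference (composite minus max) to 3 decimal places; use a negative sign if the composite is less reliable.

Var(sum) = 2 + 0.6 = 2.6; true-score variance = 1.26 + 0.6 = 1.86; composite reliability = 0.7154.
Max component reliability = 0.6500.
Difference = 0.7154 − 0.6500 = 0.065.

0.065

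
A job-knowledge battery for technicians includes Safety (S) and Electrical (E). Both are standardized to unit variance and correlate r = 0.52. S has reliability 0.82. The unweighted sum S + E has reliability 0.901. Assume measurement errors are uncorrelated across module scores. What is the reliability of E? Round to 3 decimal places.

0.879

Var(S+E) = 2 + 2·0.52 = 3.040.
True-score variance = ρ_S + ρ_E + 2·0.52, so 0.901 = (0.82 + ρ_E + 1.04) / 3.040.
ρ_E = 0.901·3.040 − 0.82 − 1.04 = 0.879.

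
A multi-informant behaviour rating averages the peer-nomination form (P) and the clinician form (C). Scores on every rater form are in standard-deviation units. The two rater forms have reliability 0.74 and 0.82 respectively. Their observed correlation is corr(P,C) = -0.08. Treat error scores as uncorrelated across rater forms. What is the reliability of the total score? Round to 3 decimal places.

Var(P+C) = 2 + 2·[(-0.08)] = 2 − 0.16 = 1.84.
Under uncorrelated errors the observed covariances equal the true-score covariances, so only the own-variance terms attenuate.
True-score variance = [0.74 + 0.82] − 0.16 = 1.56 − 0.16 = 1.4.
Reliability = 1.4 / 1.84 = 0.761.

0.761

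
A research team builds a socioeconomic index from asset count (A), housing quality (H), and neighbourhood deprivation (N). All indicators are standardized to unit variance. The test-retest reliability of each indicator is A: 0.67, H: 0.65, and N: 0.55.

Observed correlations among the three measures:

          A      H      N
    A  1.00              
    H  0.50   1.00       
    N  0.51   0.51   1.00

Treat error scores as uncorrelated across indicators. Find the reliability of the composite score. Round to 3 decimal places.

Var(A+H+N) = 3 + 2·[0.50 + 0.51 + 0.51] = 3 + 3.04 = 6.04.
Under uncorrelated errors the observed covariances equal the true-score covariances, so only the own-variance terms attenuate.
True-score variance = [0.67 + 0.65 + 0.55] + 3.04 = 1.87 + 3.04 = 4.91.
Reliability = 4.91 / 6.04 = 0.813.

0.813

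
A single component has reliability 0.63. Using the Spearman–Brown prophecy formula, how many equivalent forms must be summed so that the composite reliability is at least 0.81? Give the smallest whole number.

k ≥ ρ*(1−ρ₁)/(ρ₁(1−ρ*)) = 0.81·0.37 / (0.63·0.19) = 2.504.
Smallest integer k = 3.

3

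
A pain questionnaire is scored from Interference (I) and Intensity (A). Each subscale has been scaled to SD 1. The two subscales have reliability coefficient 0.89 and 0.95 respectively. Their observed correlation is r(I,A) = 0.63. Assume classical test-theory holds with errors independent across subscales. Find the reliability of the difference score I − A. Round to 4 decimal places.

0.7838

Var(I−A) = 1 + 1 − 2·0.63 = 2 − 1.26 = 0.74.
Under uncorrelated errors the observed covariances equal the true-score covariances, so only the own-variance terms attenuate.
True-score variance = [0.89 + 0.95] − 1.26 = 1.84 − 1.26 = 0.58.
Reliability = 0.58 / 0.74 = 0.7838.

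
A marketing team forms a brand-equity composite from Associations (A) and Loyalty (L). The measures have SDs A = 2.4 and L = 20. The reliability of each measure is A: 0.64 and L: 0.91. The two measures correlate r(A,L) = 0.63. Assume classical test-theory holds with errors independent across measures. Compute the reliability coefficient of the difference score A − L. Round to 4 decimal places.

0.8897

Var(A−L) = 2.4² + 20² − 2·2.4·20·0.63 = 405.76 − 60.48 = 345.28.
With uncorrelated errors the cross-covariances are all true-score covariance, so they carry over unchanged; only the diagonal terms shrink to ρᵢσᵢ².
True-score variance = [2.4²·0.64 + 20²·0.91] − 60.48 = 367.686 − 60.48 = 307.206.
Reliability = 307.206 / 345.28 = 0.8897.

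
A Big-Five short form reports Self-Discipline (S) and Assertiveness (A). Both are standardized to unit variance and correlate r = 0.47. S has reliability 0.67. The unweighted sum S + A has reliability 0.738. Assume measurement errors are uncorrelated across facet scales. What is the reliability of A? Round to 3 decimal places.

0.560

Var(S+A) = 2 + 2·0.47 = 2.940.
True-score variance = ρ_S + ρ_A + 2·0.47, so 0.738 = (0.67 + ρ_A + 0.94) / 2.940.
ρ_A = 0.738·2.940 − 0.67 − 0.94 = 0.560.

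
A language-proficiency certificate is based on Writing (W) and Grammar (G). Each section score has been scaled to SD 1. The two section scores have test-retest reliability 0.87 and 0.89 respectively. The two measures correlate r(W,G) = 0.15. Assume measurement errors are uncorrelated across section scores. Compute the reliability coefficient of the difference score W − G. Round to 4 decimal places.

Var(W−G) = 1 + 1 − 2·0.15 = 2 − 0.3 = 1.7.
Because errors are independent across components, Cov(Tᵢ,Tⱼ) = Cov(Xᵢ,Xⱼ); the off-diagonal part of the true-score variance is the same as above.
True-score variance = [0.87 + 0.89] − 0.3 = 1.76 − 0.3 = 1.46.
Reliability = 1.46 / 1.7 = 0.8588.

0.8588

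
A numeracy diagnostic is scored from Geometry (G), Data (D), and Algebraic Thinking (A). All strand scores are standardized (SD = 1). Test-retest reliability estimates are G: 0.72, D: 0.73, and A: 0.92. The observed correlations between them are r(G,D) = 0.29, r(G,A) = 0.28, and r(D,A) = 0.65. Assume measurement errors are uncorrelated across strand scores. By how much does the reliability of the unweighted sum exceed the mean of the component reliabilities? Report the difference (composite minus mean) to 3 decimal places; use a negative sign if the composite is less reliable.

Var(sum) = 3 + 2.44 = 5.44; true-score variance = 2.37 + 2.44 = 4.81; composite reliability = 0.8842.
Mean component reliability = 0.7900.
Difference = 0.8842 − 0.7900 = 0.094.

0.094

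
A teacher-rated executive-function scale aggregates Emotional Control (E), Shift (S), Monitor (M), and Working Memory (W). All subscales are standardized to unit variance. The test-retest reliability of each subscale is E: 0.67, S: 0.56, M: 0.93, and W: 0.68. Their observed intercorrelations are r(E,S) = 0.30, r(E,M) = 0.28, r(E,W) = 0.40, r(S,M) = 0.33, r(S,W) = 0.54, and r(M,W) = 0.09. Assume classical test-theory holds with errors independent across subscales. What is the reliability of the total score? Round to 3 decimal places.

Var(E+S+M+W) = 4 + 2·[0.30 + 0.28 + 0.40 + 0.33 + 0.54 + 0.09] = 4 + 3.88 = 7.88.
Because errors are independent across components, Cov(Tᵢ,Tⱼ) = Cov(Xᵢ,Xⱼ); the off-diagonal part of the true-score variance is the same as above.
True-score variance = [0.67 + 0.56 + 0.93 + 0.68] + 3.88 = 2.84 + 3.88 = 6.72.
Reliability = 6.72 / 7.88 = 0.853.

0.853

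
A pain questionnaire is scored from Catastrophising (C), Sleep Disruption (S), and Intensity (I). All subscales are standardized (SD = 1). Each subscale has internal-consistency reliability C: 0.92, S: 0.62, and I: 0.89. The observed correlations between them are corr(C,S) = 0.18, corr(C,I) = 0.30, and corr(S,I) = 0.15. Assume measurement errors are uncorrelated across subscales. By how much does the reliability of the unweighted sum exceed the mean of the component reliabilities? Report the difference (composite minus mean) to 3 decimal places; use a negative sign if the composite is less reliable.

Var(sum) = 3 + 1.26 = 4.26; true-score variance = 2.43 + 1.26 = 3.69; composite reliability = 0.8662.
Mean component reliability = 0.8100.
Difference = 0.8662 − 0.8100 = 0.056.

0.056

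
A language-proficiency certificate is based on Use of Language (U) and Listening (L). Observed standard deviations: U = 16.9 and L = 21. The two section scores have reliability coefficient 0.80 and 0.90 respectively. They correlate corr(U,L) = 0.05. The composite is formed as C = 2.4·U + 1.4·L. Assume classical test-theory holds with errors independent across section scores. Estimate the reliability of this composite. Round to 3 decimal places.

0.842

Var(C) = 2.4²·16.9² + 1.4²·21² + 2·[3.36·16.9·21·0.05] = 2509.47 + 119.246 = 2628.72.
Under uncorrelated errors the observed covariances equal the true-score covariances, so only the own-variance terms attenuate.
True-score variance = [2.4²·16.9²·0.80 + 1.4²·21²·0.90] + 119.246 = 2094.01 + 119.246 = 2213.26.
Reliability = 2213.26 / 2628.72 = 0.842.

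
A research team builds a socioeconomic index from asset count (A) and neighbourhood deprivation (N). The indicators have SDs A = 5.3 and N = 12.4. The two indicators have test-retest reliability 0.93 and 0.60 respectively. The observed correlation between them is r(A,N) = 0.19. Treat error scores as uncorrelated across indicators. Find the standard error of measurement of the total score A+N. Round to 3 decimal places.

Var(total) = 181.85 + 24.9736 = 206.824.
True-score variance = 118.38 + 24.9736 = 143.353, so reliability = 0.6931.
Error variance = 206.824 − 143.353 = 63.4703; SEM = √63.4703 = 7.967.

7.967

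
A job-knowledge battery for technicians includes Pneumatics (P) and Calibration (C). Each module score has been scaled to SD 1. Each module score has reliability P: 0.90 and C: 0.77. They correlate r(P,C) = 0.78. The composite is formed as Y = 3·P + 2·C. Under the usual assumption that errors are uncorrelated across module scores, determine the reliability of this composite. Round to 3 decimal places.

0.919

Var(Y) = 3² + 2² + 2·[6·0.78] = 13 + 9.36 = 22.36.
Because errors are independent across components, Cov(Tᵢ,Tⱼ) = Cov(Xᵢ,Xⱼ); the off-diagonal part of the true-score variance is the same as above.
True-score variance = [3²·0.90 + 2²·0.77] + 9.36 = 11.18 + 9.36 = 20.54.
Reliability = 20.54 / 22.36 = 0.919.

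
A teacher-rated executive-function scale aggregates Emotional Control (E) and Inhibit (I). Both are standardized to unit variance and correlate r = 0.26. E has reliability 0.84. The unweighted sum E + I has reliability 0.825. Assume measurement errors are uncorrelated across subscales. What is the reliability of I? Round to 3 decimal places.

Var(E+I) = 2 + 2·0.26 = 2.520.
True-score variance = ρ_E + ρ_I + 2·0.26, so 0.825 = (0.84 + ρ_I + 0.52) / 2.520.
ρ_I = 0.825·2.520 − 0.84 − 0.52 = 0.719.

0.719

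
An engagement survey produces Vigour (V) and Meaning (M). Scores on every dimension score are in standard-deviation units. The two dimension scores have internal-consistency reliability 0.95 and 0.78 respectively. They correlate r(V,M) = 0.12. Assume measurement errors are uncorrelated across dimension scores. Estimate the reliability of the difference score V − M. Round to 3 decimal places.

Var(V−M) = 1 + 1 − 2·0.12 = 2 − 0.24 = 1.76.
With uncorrelated errors the cross-covariances are all true-score covariance, so they carry over unchanged; only the diagonal terms shrink to ρᵢσᵢ².
True-score variance = [0.95 + 0.78] − 0.24 = 1.73 − 0.24 = 1.49.
Reliability = 1.49 / 1.76 = 0.847.

0.847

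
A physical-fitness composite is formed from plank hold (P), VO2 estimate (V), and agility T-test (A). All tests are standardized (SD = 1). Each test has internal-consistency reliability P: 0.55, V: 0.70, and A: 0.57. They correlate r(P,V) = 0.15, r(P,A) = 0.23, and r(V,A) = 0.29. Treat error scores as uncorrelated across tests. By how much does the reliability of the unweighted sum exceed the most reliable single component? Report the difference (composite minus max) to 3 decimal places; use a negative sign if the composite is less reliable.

0.028

Var(sum) = 3 + 1.34 = 4.34; true-score variance = 1.82 + 1.34 = 3.16; composite reliability = 0.7281.
Max component reliability = 0.7000.
Difference = 0.7281 − 0.7000 = 0.028.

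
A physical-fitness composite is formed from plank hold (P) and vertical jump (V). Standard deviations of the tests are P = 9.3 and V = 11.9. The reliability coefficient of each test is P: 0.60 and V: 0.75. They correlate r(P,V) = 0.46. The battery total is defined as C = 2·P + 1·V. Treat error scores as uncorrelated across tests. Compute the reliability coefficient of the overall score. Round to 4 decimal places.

Var(C) = 2²·9.3² + 11.9² + 2·[2·9.3·11.9·0.46] = 487.57 + 203.633 = 691.203.
Under uncorrelated errors the observed covariances equal the true-score covariances, so only the own-variance terms attenuate.
True-score variance = [2²·9.3²·0.60 + 11.9²·0.75] + 203.633 = 313.784 + 203.633 = 517.416.
Reliability = 517.416 / 691.203 = 0.7486.

0.7486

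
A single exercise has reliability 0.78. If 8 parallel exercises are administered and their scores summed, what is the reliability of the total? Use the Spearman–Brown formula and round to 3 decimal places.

0.966

ρ_k = kρ / (1 + (k−1)ρ) = 8·0.78 / (1 + 7·0.78) = 6.240 / 6.460 = 0.966.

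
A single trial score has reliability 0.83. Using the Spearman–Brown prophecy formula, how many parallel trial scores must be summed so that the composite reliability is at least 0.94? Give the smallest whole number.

k ≥ ρ*(1−ρ₁)/(ρ₁(1−ρ*)) = 0.94·0.17 / (0.83·0.06) = 3.209.
Smallest integer k = 4.

4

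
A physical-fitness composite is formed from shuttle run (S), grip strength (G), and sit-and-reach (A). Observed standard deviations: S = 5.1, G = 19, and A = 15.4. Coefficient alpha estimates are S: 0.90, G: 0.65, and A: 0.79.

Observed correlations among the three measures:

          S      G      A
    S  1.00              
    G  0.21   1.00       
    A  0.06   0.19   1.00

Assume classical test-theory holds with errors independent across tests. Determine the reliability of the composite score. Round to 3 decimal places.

Var(S+G+A) = 5.1² + 19² + 15.4² + 2·[5.1·19·0.21 + 5.1·15.4·0.06 + 19·15.4·0.19] = 624.17 + 161.311 = 785.481.
Because errors are independent across components, Cov(Tᵢ,Tⱼ) = Cov(Xᵢ,Xⱼ); the off-diagonal part of the true-score variance is the same as above.
True-score variance = [5.1²·0.90 + 19²·0.65 + 15.4²·0.79] + 161.311 = 445.415 + 161.311 = 606.726.
Reliability = 606.726 / 785.481 = 0.772.

0.772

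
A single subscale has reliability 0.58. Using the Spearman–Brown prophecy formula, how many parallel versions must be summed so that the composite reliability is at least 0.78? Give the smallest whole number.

k ≥ ρ*(1−ρ₁)/(ρ₁(1−ρ*)) = 0.78·0.42 / (0.58·0.22) = 2.567.
Smallest integer k = 3.

3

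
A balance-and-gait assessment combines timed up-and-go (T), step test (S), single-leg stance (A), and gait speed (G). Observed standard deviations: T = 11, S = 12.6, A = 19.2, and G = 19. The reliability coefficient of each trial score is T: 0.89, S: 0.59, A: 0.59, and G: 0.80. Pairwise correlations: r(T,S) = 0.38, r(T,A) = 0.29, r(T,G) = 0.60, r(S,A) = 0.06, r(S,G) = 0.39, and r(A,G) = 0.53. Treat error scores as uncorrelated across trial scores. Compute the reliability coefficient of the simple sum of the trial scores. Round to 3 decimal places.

0.856

Var(T+S+A+G) = 11² + 12.6² + 19.2² + 19² + 2·[11·12.6·0.38 + 11·19.2·0.29 + 11·19·0.60 + 12.6·19.2·0.06 + 12.6·19·0.39 + 19.2·19·0.53] = 1009.4 + 1081.08 = 2090.48.
Under uncorrelated errors the observed covariances equal the true-score covariances, so only the own-variance terms attenuate.
True-score variance = [11²·0.89 + 12.6²·0.59 + 19.2²·0.59 + 19²·0.80] + 1081.08 = 707.656 + 1081.08 = 1788.74.
Reliability = 1788.74 / 2090.48 = 0.856.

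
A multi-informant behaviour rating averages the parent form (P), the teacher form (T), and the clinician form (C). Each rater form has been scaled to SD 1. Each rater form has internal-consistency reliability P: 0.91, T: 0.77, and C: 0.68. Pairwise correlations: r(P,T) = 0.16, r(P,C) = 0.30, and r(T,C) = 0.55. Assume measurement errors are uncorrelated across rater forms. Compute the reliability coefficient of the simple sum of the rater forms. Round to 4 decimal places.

Var(P+T+C) = 3 + 2·[0.16 + 0.30 + 0.55] = 3 + 2.02 = 5.02.
With uncorrelated errors the cross-covariances are all true-score covariance, so they carry over unchanged; only the diagonal terms shrink to ρᵢσᵢ².
True-score variance = [0.91 + 0.77 + 0.68] + 2.02 = 2.36 + 2.02 = 4.38.
Reliability = 4.38 / 5.02 = 0.8725.

0.8725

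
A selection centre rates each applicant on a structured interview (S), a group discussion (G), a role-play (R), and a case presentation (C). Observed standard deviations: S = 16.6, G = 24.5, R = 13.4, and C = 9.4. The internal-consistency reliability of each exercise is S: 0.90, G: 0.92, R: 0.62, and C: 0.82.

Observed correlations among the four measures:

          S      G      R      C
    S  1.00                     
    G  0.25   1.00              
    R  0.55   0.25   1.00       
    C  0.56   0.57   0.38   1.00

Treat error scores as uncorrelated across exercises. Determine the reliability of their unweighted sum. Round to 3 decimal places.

Var(S+G+R+C) = 16.6² + 24.5² + 13.4² + 9.4² + 2·[16.6·24.5·0.25 + 16.6·13.4·0.55 + 16.6·9.4·0.56 + 24.5·13.4·0.25 + 24.5·9.4·0.57 + 13.4·9.4·0.38] = 1143.73 + 1145.22 = 2288.95.
With uncorrelated errors the cross-covariances are all true-score covariance, so they carry over unchanged; only the diagonal terms shrink to ρᵢσᵢ².
True-score variance = [16.6²·0.90 + 24.5²·0.92 + 13.4²·0.62 + 9.4²·0.82] + 1145.22 = 984.016 + 1145.22 = 2129.24.
Reliability = 2129.24 / 2288.95 = 0.930.

0.930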